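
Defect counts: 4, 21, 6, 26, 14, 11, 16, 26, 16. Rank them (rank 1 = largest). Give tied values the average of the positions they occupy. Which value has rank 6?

14

Sorted (descending): 26, 26, 21, 16, 16, 14, 11, 6, 4
The 2 values of 26 occupy positions 1–2 → average rank (1+2)/2 = 1.5.
The 2 values of 16 occupy positions 4–5 → average rank (4+5)/2 = 4.5.
Rank 6 → value 14.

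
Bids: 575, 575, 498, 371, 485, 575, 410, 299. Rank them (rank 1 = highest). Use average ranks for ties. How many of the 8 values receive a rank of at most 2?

3

Sorted (descending): 575, 575, 575, 498, 485, 410, 371, 299
The 3 values of 575 occupy positions 1–3 → average rank 2.
Ranks ≤ 2: {2, 2, 2} → 3 values.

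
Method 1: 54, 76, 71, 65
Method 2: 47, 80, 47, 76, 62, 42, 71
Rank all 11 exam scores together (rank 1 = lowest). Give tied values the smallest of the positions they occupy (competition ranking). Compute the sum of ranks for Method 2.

Sorted (ascending): 42, 47, 47, 54, 62, 65, 71, 71, 76, 76, 80
The 2 values of 47 occupy positions 2–3 → each gets rank 2.
The 2 values of 71 occupy positions 7–8 → each gets rank 7.
The 2 values of 76 occupy positions 9–10 → each gets rank 9.
Method 2 values → pooled ranks: 47→2, 80→11, 47→2, 76→9, 62→5, 42→1, 71→7
Rank sum = 2 + 11 + 2 + 9 + 5 + 1 + 7 = 37

37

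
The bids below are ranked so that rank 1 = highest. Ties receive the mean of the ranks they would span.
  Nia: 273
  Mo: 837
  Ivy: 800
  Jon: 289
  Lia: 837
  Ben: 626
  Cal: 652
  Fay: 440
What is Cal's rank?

4

Sorted (descending): 837, 837, 800, 652, 626, 440, 289, 273
The 2 values of 837 occupy positions 1–2 → average rank (1+2)/2 = 1.5.
Cal has value 652 → rank 4.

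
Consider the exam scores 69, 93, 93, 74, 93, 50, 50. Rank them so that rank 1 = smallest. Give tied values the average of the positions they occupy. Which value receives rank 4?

Sorted (ascending): 50, 50, 69, 74, 93, 93, 93
The 2 values of 50 occupy positions 1–2 → average rank (1+2)/2 = 1.5.
The 3 values of 93 occupy positions 5–7 → average rank 6.
Rank 4 → value 74.

74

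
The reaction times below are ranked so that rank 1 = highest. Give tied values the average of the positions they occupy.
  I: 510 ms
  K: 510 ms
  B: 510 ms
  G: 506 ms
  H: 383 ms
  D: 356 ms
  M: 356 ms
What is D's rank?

6.5

Sorted (descending): 510, 510, 510, 506, 383, 356, 356
The 3 values of 510 occupy positions 1–3 → average rank 2.
The 2 values of 356 occupy positions 6–7 → average rank (6+7)/2 = 6.5.
D has value 356 ms → rank 6.5.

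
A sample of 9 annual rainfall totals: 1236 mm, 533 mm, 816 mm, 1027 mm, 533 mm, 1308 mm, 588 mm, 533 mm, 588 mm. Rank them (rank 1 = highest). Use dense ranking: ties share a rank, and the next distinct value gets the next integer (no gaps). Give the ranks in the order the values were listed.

Sorted (descending): 1308, 1236, 1027, 816, 588, 588, 533, 533, 533
The 2 values of 588 share dense rank 5.
The 3 values of 533 share dense rank 6.
Remaining distinct values take the next consecutive integers.

2, 6, 4, 3, 6, 1, 5, 6, 5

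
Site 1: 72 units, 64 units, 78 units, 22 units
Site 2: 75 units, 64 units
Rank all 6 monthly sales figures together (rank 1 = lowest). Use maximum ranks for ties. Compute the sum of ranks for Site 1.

Sorted (ascending): 22, 64, 64, 72, 75, 78
The 2 values of 64 occupy positions 2–3 → each gets rank 3.
Site 1 values → pooled ranks: 72→4, 64→3, 78→6, 22→1
Rank sum = 4 + 3 + 6 + 1 = 14

14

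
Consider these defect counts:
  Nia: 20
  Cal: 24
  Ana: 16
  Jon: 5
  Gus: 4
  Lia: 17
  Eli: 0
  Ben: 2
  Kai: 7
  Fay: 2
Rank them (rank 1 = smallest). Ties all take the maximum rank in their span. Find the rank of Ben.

3

Sorted (ascending): 0, 2, 2, 4, 5, 7, 16, 17, 20, 24
The 2 values of 2 occupy positions 2–3 → each gets rank 3.
Ben has value 2 → rank 3.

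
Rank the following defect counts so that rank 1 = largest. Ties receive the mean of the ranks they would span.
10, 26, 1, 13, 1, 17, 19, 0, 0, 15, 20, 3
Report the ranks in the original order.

7, 1, 9.5, 6, 9.5, 4, 3, 11.5, 11.5, 5, 2, 8

Sorted (descending): 26, 20, 19, 17, 15, 13, 10, 3, 1, 1, 0, 0
The 2 values of 1 occupy positions 9–10 → average rank (9+10)/2 = 9.5.
The 2 values of 0 occupy positions 11–12 → average rank (11+12)/2 = 11.5.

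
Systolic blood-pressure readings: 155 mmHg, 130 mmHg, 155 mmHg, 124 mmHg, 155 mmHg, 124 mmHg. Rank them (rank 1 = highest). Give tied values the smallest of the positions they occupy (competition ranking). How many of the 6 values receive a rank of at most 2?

3

Sorted (descending): 155, 155, 155, 130, 124, 124
The 3 values of 155 occupy positions 1–3 → each gets rank 1.
The 2 values of 124 occupy positions 5–6 → each gets rank 5.
Ranks ≤ 2: {1, 1, 1} → 3 values.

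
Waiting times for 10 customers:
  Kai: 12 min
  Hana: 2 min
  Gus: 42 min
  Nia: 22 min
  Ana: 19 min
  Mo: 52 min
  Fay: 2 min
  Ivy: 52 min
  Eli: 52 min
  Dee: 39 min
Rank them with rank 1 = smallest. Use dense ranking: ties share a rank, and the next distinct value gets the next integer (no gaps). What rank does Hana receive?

Sorted (ascending): 2, 2, 12, 19, 22, 39, 42, 52, 52, 52
The 2 values of 2 share dense rank 1.
The 3 values of 52 share dense rank 7.
Remaining distinct values take the next consecutive integers.
Hana has value 2 min → rank 1.

1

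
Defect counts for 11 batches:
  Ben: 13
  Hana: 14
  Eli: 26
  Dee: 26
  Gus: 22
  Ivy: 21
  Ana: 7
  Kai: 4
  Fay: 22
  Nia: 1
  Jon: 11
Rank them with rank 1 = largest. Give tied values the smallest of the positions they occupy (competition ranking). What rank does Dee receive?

Sorted (descending): 26, 26, 22, 22, 21, 14, 13, 11, 7, 4, 1
The 2 values of 26 occupy positions 1–2 → each gets rank 1.
The 2 values of 22 occupy positions 3–4 → each gets rank 3.
Dee has value 26 → rank 1.

1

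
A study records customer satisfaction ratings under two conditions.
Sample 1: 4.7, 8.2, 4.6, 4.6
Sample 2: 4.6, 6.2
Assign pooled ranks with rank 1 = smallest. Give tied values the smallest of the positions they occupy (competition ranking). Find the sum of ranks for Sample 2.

6

Sorted (ascending): 4.6, 4.6, 4.6, 4.7, 6.2, 8.2
The 3 values of 4.6 occupy positions 1–3 → each gets rank 1.
Sample 2 values → pooled ranks: 4.6→1, 6.2→5
Rank sum = 1 + 5 = 6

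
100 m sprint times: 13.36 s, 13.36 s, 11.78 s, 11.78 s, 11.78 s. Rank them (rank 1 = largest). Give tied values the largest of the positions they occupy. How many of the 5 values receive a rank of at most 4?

Sorted (descending): 13.36, 13.36, 11.78, 11.78, 11.78
The 2 values of 13.36 occupy positions 1–2 → each gets rank 2.
The 3 values of 11.78 occupy positions 3–5 → each gets rank 5.
Ranks ≤ 4: {2, 2} → 2 values.

2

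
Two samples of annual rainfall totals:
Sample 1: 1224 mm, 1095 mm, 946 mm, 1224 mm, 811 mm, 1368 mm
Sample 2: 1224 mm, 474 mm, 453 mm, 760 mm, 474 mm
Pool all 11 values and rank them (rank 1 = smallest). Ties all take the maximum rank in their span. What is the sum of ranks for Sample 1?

Sorted (ascending): 453, 474, 474, 760, 811, 946, 1095, 1224, 1224, 1224, 1368
The 2 values of 474 occupy positions 2–3 → each gets rank 3.
The 3 values of 1224 occupy positions 8–10 → each gets rank 10.
Sample 1 values → pooled ranks: 1224→10, 1095→7, 946→6, 1224→10, 811→5, 1368→11
Rank sum = 10 + 7 + 6 + 10 + 5 + 11 = 49

49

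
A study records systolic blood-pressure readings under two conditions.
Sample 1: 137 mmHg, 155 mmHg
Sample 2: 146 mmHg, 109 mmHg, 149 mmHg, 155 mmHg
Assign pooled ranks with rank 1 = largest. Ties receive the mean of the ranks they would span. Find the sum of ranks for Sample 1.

Sorted (descending): 155, 155, 149, 146, 137, 109
The 2 values of 155 occupy positions 1–2 → average rank (1+2)/2 = 1.5.
Sample 1 values → pooled ranks: 137→5, 155→1.5
Rank sum = 5 + 1.5 = 6.5

6.5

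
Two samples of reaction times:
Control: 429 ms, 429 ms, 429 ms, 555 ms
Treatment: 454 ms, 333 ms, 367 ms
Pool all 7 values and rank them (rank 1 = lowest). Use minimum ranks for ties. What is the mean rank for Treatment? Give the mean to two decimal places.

Sorted (ascending): 333, 367, 429, 429, 429, 454, 555
The 3 values of 429 occupy positions 3–5 → each gets rank 3.
Treatment values → pooled ranks: 454→6, 333→1, 367→2
Mean rank = (6 + 1 + 2) / 3 = 3.00

3.00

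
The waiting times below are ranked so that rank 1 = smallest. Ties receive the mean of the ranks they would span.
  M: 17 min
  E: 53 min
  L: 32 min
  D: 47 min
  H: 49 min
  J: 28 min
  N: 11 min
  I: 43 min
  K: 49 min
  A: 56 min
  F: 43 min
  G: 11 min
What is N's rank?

Sorted (ascending): 11, 11, 17, 28, 32, 43, 43, 47, 49, 49, 53, 56
The 2 values of 11 occupy positions 1–2 → average rank (1+2)/2 = 1.5.
The 2 values of 43 occupy positions 6–7 → average rank (6+7)/2 = 6.5.
The 2 values of 49 occupy positions 9–10 → average rank (9+10)/2 = 9.5.
N has value 11 min → rank 1.5.

1.5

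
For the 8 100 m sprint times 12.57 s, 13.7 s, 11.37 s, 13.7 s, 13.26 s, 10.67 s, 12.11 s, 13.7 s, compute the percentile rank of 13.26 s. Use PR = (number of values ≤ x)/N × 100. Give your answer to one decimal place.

N = 8.
Strictly below 13.26: 4. Equal to 13.26: 1.
PR = 5/8 × 100 = 62.5

62.5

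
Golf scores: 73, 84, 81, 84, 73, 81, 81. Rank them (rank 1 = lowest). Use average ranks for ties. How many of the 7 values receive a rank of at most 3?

Sorted (ascending): 73, 73, 81, 81, 81, 84, 84
The 2 values of 73 occupy positions 1–2 → average rank (1+2)/2 = 1.5.
The 3 values of 81 occupy positions 3–5 → average rank 4.
The 2 values of 84 occupy positions 6–7 → average rank (6+7)/2 = 6.5.
Ranks ≤ 3: {1.5, 1.5} → 2 values.

2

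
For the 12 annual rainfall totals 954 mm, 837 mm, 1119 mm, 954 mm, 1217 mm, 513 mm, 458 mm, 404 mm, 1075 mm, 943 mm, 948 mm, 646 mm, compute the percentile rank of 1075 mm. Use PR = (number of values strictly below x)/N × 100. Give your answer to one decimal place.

N = 12.
Strictly below 1075: 9. Equal to 1075: 1.
PR = 9/12 × 100 = 75.0

75.0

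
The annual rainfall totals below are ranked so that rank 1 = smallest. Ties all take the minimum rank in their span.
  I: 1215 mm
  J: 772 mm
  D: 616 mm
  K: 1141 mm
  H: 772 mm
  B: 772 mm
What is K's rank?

Sorted (ascending): 616, 772, 772, 772, 1141, 1215
The 3 values of 772 occupy positions 2–4 → each gets rank 2.
K has value 1141 mm → rank 5.

5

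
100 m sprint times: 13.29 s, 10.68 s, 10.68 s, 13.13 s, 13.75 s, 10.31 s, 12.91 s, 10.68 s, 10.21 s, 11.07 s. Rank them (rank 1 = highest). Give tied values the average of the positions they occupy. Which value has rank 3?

13.13

Sorted (descending): 13.75, 13.29, 13.13, 12.91, 11.07, 10.68, 10.68, 10.68, 10.31, 10.21
The 3 values of 10.68 occupy positions 6–8 → average rank 7.
Rank 3 → value 13.13.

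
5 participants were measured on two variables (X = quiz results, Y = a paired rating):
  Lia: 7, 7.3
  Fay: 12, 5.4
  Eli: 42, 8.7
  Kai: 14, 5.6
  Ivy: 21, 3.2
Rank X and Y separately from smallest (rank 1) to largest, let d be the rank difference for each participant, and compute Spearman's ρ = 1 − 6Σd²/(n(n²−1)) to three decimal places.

Ranks of variable 1: 1, 2, 5, 3, 4
Ranks of variable 2: 4, 2, 5, 3, 1
d = r₁ − r₂: -3, 0, 0, 0, 3
d²: 9, 0, 0, 0, 9; Σd² = 18
ρ = 1 − 6·18/(5·24) = 1 − 108/120 = 0.100

0.100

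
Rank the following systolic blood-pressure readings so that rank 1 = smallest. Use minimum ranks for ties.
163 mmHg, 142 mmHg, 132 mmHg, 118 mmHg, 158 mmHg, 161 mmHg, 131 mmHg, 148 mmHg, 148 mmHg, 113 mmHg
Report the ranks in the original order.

Sorted (ascending): 113, 118, 131, 132, 142, 148, 148, 158, 161, 163
The 2 values of 148 occupy positions 6–7 → each gets rank 6.

10, 5, 4, 2, 8, 9, 3, 6, 6, 1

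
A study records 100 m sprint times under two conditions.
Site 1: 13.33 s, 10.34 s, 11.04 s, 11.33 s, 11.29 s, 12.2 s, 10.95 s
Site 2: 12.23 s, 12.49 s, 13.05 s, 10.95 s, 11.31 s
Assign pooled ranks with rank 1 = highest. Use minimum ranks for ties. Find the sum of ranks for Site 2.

26

Sorted (descending): 13.33, 13.05, 12.49, 12.23, 12.2, 11.33, 11.31, 11.29, 11.04, 10.95, 10.95, 10.34
The 2 values of 10.95 occupy positions 10–11 → each gets rank 10.
Site 2 values → pooled ranks: 12.23→4, 12.49→3, 13.05→2, 10.95→10, 11.31→7
Rank sum = 4 + 3 + 2 + 10 + 7 = 26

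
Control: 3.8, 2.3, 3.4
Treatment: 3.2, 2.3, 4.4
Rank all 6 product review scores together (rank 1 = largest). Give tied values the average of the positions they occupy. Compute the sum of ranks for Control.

Sorted (descending): 4.4, 3.8, 3.4, 3.2, 2.3, 2.3
The 2 values of 2.3 occupy positions 5–6 → average rank (5+6)/2 = 5.5.
Control values → pooled ranks: 3.8→2, 2.3→5.5, 3.4→3
Rank sum = 2 + 5.5 + 3 = 10.5

10.5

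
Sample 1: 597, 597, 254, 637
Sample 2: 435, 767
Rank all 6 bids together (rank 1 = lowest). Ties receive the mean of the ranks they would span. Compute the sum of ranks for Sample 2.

Sorted (ascending): 254, 435, 597, 597, 637, 767
The 2 values of 597 occupy positions 3–4 → average rank (3+4)/2 = 3.5.
Sample 2 values → pooled ranks: 435→2, 767→6
Rank sum = 2 + 6 = 8

8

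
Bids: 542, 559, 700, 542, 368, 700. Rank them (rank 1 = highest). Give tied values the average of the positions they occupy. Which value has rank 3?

Sorted (descending): 700, 700, 559, 542, 542, 368
The 2 values of 700 occupy positions 1–2 → average rank (1+2)/2 = 1.5.
The 2 values of 542 occupy positions 4–5 → average rank (4+5)/2 = 4.5.
Rank 3 → value 559.

559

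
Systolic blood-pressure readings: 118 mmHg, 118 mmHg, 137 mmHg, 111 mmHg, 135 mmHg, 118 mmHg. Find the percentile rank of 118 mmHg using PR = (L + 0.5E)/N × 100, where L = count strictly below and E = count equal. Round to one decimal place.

N = 6.
Strictly below 118: 1. Equal to 118: 3.
PR = (1 + 0.5·3)/6 × 100 = 41.7

41.7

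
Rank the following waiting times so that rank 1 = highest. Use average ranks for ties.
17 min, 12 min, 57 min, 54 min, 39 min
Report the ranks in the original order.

Sorted (descending): 57, 54, 39, 17, 12
No ties — each value takes its position as its rank.

4, 5, 1, 2, 3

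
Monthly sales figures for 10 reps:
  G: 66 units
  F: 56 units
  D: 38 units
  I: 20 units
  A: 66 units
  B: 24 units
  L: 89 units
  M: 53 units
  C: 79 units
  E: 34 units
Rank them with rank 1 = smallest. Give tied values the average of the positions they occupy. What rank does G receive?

Sorted (ascending): 20, 24, 34, 38, 53, 56, 66, 66, 79, 89
The 2 values of 66 occupy positions 7–8 → average rank (7+8)/2 = 7.5.
G has value 66 units → rank 7.5.

7.5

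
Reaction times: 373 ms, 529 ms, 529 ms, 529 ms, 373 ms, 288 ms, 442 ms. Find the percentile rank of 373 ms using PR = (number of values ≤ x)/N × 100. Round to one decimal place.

42.9

N = 7.
Strictly below 373: 1. Equal to 373: 2.
PR = 3/7 × 100 = 42.9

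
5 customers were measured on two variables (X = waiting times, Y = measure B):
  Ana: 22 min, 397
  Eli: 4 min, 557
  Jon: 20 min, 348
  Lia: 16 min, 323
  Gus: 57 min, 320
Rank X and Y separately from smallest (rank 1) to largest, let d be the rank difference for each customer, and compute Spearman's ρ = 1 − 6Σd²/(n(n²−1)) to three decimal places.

Ranks of variable 1: 4, 1, 3, 2, 5
Ranks of variable 2: 4, 5, 3, 2, 1
d = r₁ − r₂: 0, -4, 0, 0, 4
d²: 0, 16, 0, 0, 16; Σd² = 32
ρ = 1 − 6·32/(5·24) = 1 − 192/120 = -0.600

-0.600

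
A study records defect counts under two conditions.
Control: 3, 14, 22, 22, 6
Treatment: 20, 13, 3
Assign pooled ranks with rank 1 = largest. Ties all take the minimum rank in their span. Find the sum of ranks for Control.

Sorted (descending): 22, 22, 20, 14, 13, 6, 3, 3
The 2 values of 22 occupy positions 1–2 → each gets rank 1.
The 2 values of 3 occupy positions 7–8 → each gets rank 7.
Control values → pooled ranks: 3→7, 14→4, 22→1, 22→1, 6→6
Rank sum = 7 + 4 + 1 + 1 + 6 = 19

19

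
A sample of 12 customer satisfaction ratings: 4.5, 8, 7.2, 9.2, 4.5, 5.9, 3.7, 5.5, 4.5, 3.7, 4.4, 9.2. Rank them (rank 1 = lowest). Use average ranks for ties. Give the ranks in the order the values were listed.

5, 10, 9, 11.5, 5, 8, 1.5, 7, 5, 1.5, 3, 11.5

Sorted (ascending): 3.7, 3.7, 4.4, 4.5, 4.5, 4.5, 5.5, 5.9, 7.2, 8, 9.2, 9.2
The 2 values of 3.7 occupy positions 1–2 → average rank (1+2)/2 = 1.5.
The 3 values of 4.5 occupy positions 4–6 → average rank 5.
The 2 values of 9.2 occupy positions 11–12 → average rank (11+12)/2 = 11.5.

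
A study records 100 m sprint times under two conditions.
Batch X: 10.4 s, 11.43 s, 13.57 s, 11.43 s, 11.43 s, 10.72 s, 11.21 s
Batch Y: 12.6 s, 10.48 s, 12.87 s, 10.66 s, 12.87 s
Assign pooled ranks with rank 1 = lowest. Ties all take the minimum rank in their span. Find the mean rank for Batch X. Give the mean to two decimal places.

Sorted (ascending): 10.4, 10.48, 10.66, 10.72, 11.21, 11.43, 11.43, 11.43, 12.6, 12.87, 12.87, 13.57
The 3 values of 11.43 occupy positions 6–8 → each gets rank 6.
The 2 values of 12.87 occupy positions 10–11 → each gets rank 10.
Batch X values → pooled ranks: 10.4→1, 11.43→6, 13.57→12, 11.43→6, 11.43→6, 10.72→4, 11.21→5
Mean rank = (1 + 6 + 12 + 6 + 6 + 4 + 5) / 7 = 5.71

5.71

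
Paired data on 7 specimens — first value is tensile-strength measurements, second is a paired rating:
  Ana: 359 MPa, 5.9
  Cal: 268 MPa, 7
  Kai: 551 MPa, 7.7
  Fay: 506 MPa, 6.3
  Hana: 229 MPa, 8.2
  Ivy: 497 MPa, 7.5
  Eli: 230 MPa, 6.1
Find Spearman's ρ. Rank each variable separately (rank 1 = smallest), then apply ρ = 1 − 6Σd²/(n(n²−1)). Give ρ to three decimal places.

Ranks of variable 1: 4, 3, 7, 6, 1, 5, 2
Ranks of variable 2: 1, 4, 6, 3, 7, 5, 2
d = r₁ − r₂: 3, -1, 1, 3, -6, 0, 0
d²: 9, 1, 1, 9, 36, 0, 0; Σd² = 56
ρ = 1 − 6·56/(7·48) = 1 − 336/336 = 0.000

0.000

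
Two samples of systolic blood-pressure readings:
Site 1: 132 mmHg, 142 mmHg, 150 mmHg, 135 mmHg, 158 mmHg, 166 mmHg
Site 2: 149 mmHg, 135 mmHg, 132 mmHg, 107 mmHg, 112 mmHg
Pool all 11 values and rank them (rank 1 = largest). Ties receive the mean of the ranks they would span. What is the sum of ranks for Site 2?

Sorted (descending): 166, 158, 150, 149, 142, 135, 135, 132, 132, 112, 107
The 2 values of 135 occupy positions 6–7 → average rank (6+7)/2 = 6.5.
The 2 values of 132 occupy positions 8–9 → average rank (8+9)/2 = 8.5.
Site 2 values → pooled ranks: 149→4, 135→6.5, 132→8.5, 107→11, 112→10
Rank sum = 4 + 6.5 + 8.5 + 11 + 10 = 40

40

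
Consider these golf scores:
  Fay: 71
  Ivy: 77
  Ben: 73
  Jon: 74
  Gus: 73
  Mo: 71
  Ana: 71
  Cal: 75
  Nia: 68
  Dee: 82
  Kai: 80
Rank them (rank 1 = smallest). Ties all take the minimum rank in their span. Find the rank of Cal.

Sorted (ascending): 68, 71, 71, 71, 73, 73, 74, 75, 77, 80, 82
The 3 values of 71 occupy positions 2–4 → each gets rank 2.
The 2 values of 73 occupy positions 5–6 → each gets rank 5.
Cal has value 75 → rank 8.

8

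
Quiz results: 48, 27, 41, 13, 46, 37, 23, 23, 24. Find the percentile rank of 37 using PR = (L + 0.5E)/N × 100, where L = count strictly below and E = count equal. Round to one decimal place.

61.1

N = 9.
Strictly below 37: 5. Equal to 37: 1.
PR = (5 + 0.5·1)/9 × 100 = 61.1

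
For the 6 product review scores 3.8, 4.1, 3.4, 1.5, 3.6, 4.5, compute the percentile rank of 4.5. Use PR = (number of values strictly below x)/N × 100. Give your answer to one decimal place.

N = 6.
Strictly below 4.5: 5. Equal to 4.5: 1.
PR = 5/6 × 100 = 83.3

83.3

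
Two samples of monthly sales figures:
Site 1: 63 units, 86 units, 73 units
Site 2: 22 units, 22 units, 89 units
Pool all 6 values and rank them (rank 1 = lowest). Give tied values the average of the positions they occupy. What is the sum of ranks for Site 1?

Sorted (ascending): 22, 22, 63, 73, 86, 89
The 2 values of 22 occupy positions 1–2 → average rank (1+2)/2 = 1.5.
Site 1 values → pooled ranks: 63→3, 86→5, 73→4
Rank sum = 3 + 5 + 4 = 12

12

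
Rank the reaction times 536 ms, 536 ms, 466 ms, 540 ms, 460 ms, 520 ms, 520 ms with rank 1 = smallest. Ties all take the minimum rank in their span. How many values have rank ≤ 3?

Sorted (ascending): 460, 466, 520, 520, 536, 536, 540
The 2 values of 520 occupy positions 3–4 → each gets rank 3.
The 2 values of 536 occupy positions 5–6 → each gets rank 5.
Ranks ≤ 3: {1, 2, 3, 3} → 4 values.

4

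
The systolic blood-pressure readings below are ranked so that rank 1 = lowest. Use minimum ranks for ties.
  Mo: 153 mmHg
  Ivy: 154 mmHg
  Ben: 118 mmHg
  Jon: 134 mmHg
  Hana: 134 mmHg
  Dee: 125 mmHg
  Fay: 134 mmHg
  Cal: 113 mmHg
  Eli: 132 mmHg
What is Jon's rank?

Sorted (ascending): 113, 118, 125, 132, 134, 134, 134, 153, 154
The 3 values of 134 occupy positions 5–7 → each gets rank 5.
Jon has value 134 mmHg → rank 5.

5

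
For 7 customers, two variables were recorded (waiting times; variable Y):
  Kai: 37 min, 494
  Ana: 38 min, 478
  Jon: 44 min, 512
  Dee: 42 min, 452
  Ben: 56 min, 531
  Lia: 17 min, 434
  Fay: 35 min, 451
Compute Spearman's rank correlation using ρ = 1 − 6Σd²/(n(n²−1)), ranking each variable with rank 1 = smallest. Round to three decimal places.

Ranks of variable 1: 3, 4, 6, 5, 7, 1, 2
Ranks of variable 2: 5, 4, 6, 3, 7, 1, 2
d = r₁ − r₂: -2, 0, 0, 2, 0, 0, 0
d²: 4, 0, 0, 4, 0, 0, 0; Σd² = 8
ρ = 1 − 6·8/(7·48) = 1 − 48/336 = 0.857

0.857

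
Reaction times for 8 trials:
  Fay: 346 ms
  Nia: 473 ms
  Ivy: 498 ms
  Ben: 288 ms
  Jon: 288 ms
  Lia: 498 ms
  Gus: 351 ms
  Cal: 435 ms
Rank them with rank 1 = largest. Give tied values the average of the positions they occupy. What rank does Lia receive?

Sorted (descending): 498, 498, 473, 435, 351, 346, 288, 288
The 2 values of 498 occupy positions 1–2 → average rank (1+2)/2 = 1.5.
The 2 values of 288 occupy positions 7–8 → average rank (7+8)/2 = 7.5.
Lia has value 498 ms → rank 1.5.

1.5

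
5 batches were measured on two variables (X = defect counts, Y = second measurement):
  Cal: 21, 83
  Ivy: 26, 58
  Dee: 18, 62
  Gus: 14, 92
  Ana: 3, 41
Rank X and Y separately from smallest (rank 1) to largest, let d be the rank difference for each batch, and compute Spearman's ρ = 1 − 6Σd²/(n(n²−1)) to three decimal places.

0.100

Ranks of variable 1: 4, 5, 3, 2, 1
Ranks of variable 2: 4, 2, 3, 5, 1
d = r₁ − r₂: 0, 3, 0, -3, 0
d²: 0, 9, 0, 9, 0; Σd² = 18
ρ = 1 − 6·18/(5·24) = 1 − 108/120 = 0.100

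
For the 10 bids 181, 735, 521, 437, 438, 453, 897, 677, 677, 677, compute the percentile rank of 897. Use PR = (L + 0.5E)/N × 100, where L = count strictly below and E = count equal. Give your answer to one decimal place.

N = 10.
Strictly below 897: 9. Equal to 897: 1.
PR = (9 + 0.5·1)/10 × 100 = 95.0

95.0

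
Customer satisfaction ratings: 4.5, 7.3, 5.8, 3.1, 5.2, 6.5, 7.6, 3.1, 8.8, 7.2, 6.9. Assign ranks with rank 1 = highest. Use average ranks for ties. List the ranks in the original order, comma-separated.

Sorted (descending): 8.8, 7.6, 7.3, 7.2, 6.9, 6.5, 5.8, 5.2, 4.5, 3.1, 3.1
The 2 values of 3.1 occupy positions 10–11 → average rank (10+11)/2 = 10.5.

9, 3, 7, 10.5, 8, 6, 2, 10.5, 1, 4, 5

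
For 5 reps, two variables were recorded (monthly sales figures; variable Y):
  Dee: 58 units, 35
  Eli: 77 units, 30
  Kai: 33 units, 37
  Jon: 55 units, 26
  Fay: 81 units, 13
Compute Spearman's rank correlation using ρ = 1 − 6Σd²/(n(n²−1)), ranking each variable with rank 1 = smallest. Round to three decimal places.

-0.700

Ranks of variable 1: 3, 4, 1, 2, 5
Ranks of variable 2: 4, 3, 5, 2, 1
d = r₁ − r₂: -1, 1, -4, 0, 4
d²: 1, 1, 16, 0, 16; Σd² = 34
ρ = 1 − 6·34/(5·24) = 1 − 204/120 = -0.700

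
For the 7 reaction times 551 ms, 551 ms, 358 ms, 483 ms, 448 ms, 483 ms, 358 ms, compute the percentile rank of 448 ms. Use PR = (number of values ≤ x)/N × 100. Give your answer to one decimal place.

42.9

N = 7.
Strictly below 448: 2. Equal to 448: 1.
PR = 3/7 × 100 = 42.9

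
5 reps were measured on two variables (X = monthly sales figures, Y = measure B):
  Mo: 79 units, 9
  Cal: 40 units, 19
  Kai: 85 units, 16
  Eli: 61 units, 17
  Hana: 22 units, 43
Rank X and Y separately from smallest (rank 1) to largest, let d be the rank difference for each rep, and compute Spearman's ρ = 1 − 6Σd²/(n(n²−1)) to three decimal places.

-0.900

Ranks of variable 1: 4, 2, 5, 3, 1
Ranks of variable 2: 1, 4, 2, 3, 5
d = r₁ − r₂: 3, -2, 3, 0, -4
d²: 9, 4, 9, 0, 16; Σd² = 38
ρ = 1 − 6·38/(5·24) = 1 − 228/120 = -0.900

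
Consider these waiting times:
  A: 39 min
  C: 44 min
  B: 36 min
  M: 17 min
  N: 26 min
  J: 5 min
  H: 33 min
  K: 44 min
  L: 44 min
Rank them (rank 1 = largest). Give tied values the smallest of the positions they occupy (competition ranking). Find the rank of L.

1

Sorted (descending): 44, 44, 44, 39, 36, 33, 26, 17, 5
The 3 values of 44 occupy positions 1–3 → each gets rank 1.
L has value 44 min → rank 1.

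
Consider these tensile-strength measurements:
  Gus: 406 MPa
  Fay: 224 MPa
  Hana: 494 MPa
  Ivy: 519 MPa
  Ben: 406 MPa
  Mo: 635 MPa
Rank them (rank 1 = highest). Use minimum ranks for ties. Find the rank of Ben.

4

Sorted (descending): 635, 519, 494, 406, 406, 224
The 2 values of 406 occupy positions 4–5 → each gets rank 4.
Ben has value 406 MPa → rank 4.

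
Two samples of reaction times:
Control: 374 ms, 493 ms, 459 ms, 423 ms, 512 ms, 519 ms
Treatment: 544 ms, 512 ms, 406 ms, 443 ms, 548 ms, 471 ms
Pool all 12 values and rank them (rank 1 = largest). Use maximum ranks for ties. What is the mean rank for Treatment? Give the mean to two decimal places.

5.83

Sorted (descending): 548, 544, 519, 512, 512, 493, 471, 459, 443, 423, 406, 374
The 2 values of 512 occupy positions 4–5 → each gets rank 5.
Treatment values → pooled ranks: 544→2, 512→5, 406→11, 443→9, 548→1, 471→7
Mean rank = (2 + 5 + 11 + 9 + 1 + 7) / 6 = 5.83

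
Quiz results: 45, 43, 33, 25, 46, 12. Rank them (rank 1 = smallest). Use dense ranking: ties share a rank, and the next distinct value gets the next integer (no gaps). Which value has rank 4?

Sorted (ascending): 12, 25, 33, 43, 45, 46
No ties — each value takes its position as its rank.
Rank 4 → value 43.

43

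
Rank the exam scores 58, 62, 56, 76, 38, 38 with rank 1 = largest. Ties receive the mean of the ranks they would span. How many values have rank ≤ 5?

4

Sorted (descending): 76, 62, 58, 56, 38, 38
The 2 values of 38 occupy positions 5–6 → average rank (5+6)/2 = 5.5.
Ranks ≤ 5: {1, 2, 3, 4} → 4 values.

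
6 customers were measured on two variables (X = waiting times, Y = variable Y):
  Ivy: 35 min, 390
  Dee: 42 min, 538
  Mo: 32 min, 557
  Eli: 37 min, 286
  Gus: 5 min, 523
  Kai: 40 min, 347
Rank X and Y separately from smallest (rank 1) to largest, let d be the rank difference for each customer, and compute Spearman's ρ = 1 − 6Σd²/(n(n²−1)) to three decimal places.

Ranks of variable 1: 3, 6, 2, 4, 1, 5
Ranks of variable 2: 3, 5, 6, 1, 4, 2
d = r₁ − r₂: 0, 1, -4, 3, -3, 3
d²: 0, 1, 16, 9, 9, 9; Σd² = 44
ρ = 1 − 6·44/(6·35) = 1 − 264/210 = -0.257

-0.257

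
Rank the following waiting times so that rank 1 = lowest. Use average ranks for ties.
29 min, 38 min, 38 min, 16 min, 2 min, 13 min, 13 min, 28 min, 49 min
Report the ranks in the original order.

Sorted (ascending): 2, 13, 13, 16, 28, 29, 38, 38, 49
The 2 values of 13 occupy positions 2–3 → average rank (2+3)/2 = 2.5.
The 2 values of 38 occupy positions 7–8 → average rank (7+8)/2 = 7.5.

6, 7.5, 7.5, 4, 1, 2.5, 2.5, 5, 9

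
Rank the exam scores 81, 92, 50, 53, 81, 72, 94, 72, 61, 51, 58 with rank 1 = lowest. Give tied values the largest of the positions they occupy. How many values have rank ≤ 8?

7

Sorted (ascending): 50, 51, 53, 58, 61, 72, 72, 81, 81, 92, 94
The 2 values of 72 occupy positions 6–7 → each gets rank 7.
The 2 values of 81 occupy positions 8–9 → each gets rank 9.
Ranks ≤ 8: {1, 2, 3, 4, 5, 7, 7} → 7 values.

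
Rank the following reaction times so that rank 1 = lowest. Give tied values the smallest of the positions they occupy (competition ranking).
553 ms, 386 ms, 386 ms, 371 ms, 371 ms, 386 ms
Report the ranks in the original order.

Sorted (ascending): 371, 371, 386, 386, 386, 553
The 2 values of 371 occupy positions 1–2 → each gets rank 1.
The 3 values of 386 occupy positions 3–5 → each gets rank 3.

6, 3, 3, 1, 1, 3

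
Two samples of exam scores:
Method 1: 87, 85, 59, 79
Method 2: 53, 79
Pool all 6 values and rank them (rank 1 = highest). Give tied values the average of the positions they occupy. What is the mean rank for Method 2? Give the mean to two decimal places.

Sorted (descending): 87, 85, 79, 79, 59, 53
The 2 values of 79 occupy positions 3–4 → average rank (3+4)/2 = 3.5.
Method 2 values → pooled ranks: 53→6, 79→3.5
Mean rank = (6 + 3.5) / 2 = 4.75

4.75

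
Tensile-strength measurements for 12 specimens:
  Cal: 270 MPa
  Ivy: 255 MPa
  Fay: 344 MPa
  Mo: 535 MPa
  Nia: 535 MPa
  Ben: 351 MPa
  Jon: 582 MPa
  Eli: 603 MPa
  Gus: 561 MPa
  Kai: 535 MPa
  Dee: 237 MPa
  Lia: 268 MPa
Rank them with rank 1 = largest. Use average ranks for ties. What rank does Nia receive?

Sorted (descending): 603, 582, 561, 535, 535, 535, 351, 344, 270, 268, 255, 237
The 3 values of 535 occupy positions 4–6 → average rank 5.
Nia has value 535 MPa → rank 5.

5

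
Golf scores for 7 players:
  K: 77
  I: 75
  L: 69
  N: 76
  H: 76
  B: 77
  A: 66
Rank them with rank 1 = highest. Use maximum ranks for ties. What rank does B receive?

2

Sorted (descending): 77, 77, 76, 76, 75, 69, 66
The 2 values of 77 occupy positions 1–2 → each gets rank 2.
The 2 values of 76 occupy positions 3–4 → each gets rank 4.
B has value 77 → rank 2.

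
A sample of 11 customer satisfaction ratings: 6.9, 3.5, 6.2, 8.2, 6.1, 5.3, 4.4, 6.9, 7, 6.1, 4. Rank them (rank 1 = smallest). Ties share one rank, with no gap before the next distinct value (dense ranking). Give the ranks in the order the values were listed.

Sorted (ascending): 3.5, 4, 4.4, 5.3, 6.1, 6.1, 6.2, 6.9, 6.9, 7, 8.2
The 2 values of 6.1 share dense rank 5.
The 2 values of 6.9 share dense rank 7.
Remaining distinct values take the next consecutive integers.

7, 1, 6, 9, 5, 4, 3, 7, 8, 5, 2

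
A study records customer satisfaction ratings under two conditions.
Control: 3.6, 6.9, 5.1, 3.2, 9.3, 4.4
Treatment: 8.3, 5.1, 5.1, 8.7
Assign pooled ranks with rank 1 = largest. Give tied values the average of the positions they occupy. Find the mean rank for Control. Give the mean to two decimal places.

6.33

Sorted (descending): 9.3, 8.7, 8.3, 6.9, 5.1, 5.1, 5.1, 4.4, 3.6, 3.2
The 3 values of 5.1 occupy positions 5–7 → average rank 6.
Control values → pooled ranks: 3.6→9, 6.9→4, 5.1→6, 3.2→10, 9.3→1, 4.4→8
Mean rank = (9 + 4 + 6 + 10 + 1 + 8) / 6 = 6.33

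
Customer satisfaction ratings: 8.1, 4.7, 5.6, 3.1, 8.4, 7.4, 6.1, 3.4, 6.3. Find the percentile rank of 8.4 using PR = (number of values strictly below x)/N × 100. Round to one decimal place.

N = 9.
Strictly below 8.4: 8. Equal to 8.4: 1.
PR = 8/9 × 100 = 88.9

88.9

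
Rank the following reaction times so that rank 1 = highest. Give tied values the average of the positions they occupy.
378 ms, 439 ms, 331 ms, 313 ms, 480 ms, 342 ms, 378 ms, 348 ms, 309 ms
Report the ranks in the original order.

3.5, 2, 7, 8, 1, 6, 3.5, 5, 9

Sorted (descending): 480, 439, 378, 378, 348, 342, 331, 313, 309
The 2 values of 378 occupy positions 3–4 → average rank (3+4)/2 = 3.5.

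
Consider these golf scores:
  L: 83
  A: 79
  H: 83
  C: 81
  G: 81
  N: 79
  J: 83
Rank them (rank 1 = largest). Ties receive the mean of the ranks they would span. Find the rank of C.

4.5

Sorted (descending): 83, 83, 83, 81, 81, 79, 79
The 3 values of 83 occupy positions 1–3 → average rank 2.
The 2 values of 81 occupy positions 4–5 → average rank (4+5)/2 = 4.5.
The 2 values of 79 occupy positions 6–7 → average rank (6+7)/2 = 6.5.
C has value 81 → rank 4.5.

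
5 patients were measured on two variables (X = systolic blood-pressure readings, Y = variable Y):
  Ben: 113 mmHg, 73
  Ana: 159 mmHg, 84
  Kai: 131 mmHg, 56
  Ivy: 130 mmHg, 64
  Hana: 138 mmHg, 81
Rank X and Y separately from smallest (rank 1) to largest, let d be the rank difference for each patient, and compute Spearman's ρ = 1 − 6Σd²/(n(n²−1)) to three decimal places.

0.600

Ranks of variable 1: 1, 5, 3, 2, 4
Ranks of variable 2: 3, 5, 1, 2, 4
d = r₁ − r₂: -2, 0, 2, 0, 0
d²: 4, 0, 4, 0, 0; Σd² = 8
ρ = 1 − 6·8/(5·24) = 1 − 48/120 = 0.600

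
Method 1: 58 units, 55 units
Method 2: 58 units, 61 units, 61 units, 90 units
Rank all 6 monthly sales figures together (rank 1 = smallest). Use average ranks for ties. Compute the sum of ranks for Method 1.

Sorted (ascending): 55, 58, 58, 61, 61, 90
The 2 values of 58 occupy positions 2–3 → average rank (2+3)/2 = 2.5.
The 2 values of 61 occupy positions 4–5 → average rank (4+5)/2 = 4.5.
Method 1 values → pooled ranks: 58→2.5, 55→1
Rank sum = 2.5 + 1 = 3.5

3.5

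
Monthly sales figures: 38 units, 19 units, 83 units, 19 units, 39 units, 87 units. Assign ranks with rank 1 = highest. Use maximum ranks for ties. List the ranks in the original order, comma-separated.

Sorted (descending): 87, 83, 39, 38, 19, 19
The 2 values of 19 occupy positions 5–6 → each gets rank 6.

4, 6, 2, 6, 3, 1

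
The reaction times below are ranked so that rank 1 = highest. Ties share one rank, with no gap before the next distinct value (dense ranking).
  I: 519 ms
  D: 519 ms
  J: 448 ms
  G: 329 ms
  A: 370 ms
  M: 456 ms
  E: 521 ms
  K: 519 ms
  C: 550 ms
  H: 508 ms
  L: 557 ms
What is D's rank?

Sorted (descending): 557, 550, 521, 519, 519, 519, 508, 456, 448, 370, 329
The 3 values of 519 share dense rank 4.
Remaining distinct values take the next consecutive integers.
D has value 519 ms → rank 4.

4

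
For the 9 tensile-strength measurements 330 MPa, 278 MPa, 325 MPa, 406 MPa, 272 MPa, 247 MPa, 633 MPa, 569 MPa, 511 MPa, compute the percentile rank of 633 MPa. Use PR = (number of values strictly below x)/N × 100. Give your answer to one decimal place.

N = 9.
Strictly below 633: 8. Equal to 633: 1.
PR = 8/9 × 100 = 88.9

88.9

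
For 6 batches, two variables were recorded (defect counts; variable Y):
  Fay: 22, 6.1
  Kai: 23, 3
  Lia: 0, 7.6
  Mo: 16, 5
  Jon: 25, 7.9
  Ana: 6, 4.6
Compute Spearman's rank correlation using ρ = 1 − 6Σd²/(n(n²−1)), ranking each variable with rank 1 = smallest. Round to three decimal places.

Ranks of variable 1: 4, 5, 1, 3, 6, 2
Ranks of variable 2: 4, 1, 5, 3, 6, 2
d = r₁ − r₂: 0, 4, -4, 0, 0, 0
d²: 0, 16, 16, 0, 0, 0; Σd² = 32
ρ = 1 − 6·32/(6·35) = 1 − 192/210 = 0.086

0.086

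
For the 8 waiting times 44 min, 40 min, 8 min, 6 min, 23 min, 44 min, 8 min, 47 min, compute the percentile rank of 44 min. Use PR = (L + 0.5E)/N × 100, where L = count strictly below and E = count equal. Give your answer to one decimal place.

N = 8.
Strictly below 44: 5. Equal to 44: 2.
PR = (5 + 0.5·2)/8 × 100 = 75.0

75.0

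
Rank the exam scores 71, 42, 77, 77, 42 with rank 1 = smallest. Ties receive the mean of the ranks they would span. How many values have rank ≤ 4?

Sorted (ascending): 42, 42, 71, 77, 77
The 2 values of 42 occupy positions 1–2 → average rank (1+2)/2 = 1.5.
The 2 values of 77 occupy positions 4–5 → average rank (4+5)/2 = 4.5.
Ranks ≤ 4: {1.5, 1.5, 3} → 3 values.

3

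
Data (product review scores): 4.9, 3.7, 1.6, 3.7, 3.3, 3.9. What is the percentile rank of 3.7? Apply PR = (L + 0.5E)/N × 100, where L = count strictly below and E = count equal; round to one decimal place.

N = 6.
Strictly below 3.7: 2. Equal to 3.7: 2.
PR = (2 + 0.5·2)/6 × 100 = 50.0

50.0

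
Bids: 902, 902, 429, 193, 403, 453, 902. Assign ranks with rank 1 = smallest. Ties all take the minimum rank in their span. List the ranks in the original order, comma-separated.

5, 5, 3, 1, 2, 4, 5

Sorted (ascending): 193, 403, 429, 453, 902, 902, 902
The 3 values of 902 occupy positions 5–7 → each gets rank 5.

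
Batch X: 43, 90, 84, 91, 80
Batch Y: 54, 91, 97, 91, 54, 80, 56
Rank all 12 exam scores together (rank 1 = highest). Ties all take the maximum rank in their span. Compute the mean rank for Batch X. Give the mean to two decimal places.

Sorted (descending): 97, 91, 91, 91, 90, 84, 80, 80, 56, 54, 54, 43
The 3 values of 91 occupy positions 2–4 → each gets rank 4.
The 2 values of 80 occupy positions 7–8 → each gets rank 8.
The 2 values of 54 occupy positions 10–11 → each gets rank 11.
Batch X values → pooled ranks: 43→12, 90→5, 84→6, 91→4, 80→8
Mean rank = (12 + 5 + 6 + 4 + 8) / 5 = 7.00

7.00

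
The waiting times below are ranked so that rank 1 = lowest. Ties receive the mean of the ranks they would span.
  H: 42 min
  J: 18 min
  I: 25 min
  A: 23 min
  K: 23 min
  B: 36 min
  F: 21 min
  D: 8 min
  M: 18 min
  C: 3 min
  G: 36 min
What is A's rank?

Sorted (ascending): 3, 8, 18, 18, 21, 23, 23, 25, 36, 36, 42
The 2 values of 18 occupy positions 3–4 → average rank (3+4)/2 = 3.5.
The 2 values of 23 occupy positions 6–7 → average rank (6+7)/2 = 6.5.
The 2 values of 36 occupy positions 9–10 → average rank (9+10)/2 = 9.5.
A has value 23 min → rank 6.5.

6.5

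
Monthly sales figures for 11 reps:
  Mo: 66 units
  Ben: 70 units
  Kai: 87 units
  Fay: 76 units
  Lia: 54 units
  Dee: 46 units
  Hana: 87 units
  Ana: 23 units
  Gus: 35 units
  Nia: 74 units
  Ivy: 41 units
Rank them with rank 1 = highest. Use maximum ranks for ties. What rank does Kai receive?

Sorted (descending): 87, 87, 76, 74, 70, 66, 54, 46, 41, 35, 23
The 2 values of 87 occupy positions 1–2 → each gets rank 2.
Kai has value 87 units → rank 2.

2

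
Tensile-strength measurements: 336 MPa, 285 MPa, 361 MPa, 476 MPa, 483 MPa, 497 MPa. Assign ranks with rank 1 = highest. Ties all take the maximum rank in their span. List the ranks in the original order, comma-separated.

Sorted (descending): 497, 483, 476, 361, 336, 285
No ties — each value takes its position as its rank.

5, 6, 4, 3, 2, 1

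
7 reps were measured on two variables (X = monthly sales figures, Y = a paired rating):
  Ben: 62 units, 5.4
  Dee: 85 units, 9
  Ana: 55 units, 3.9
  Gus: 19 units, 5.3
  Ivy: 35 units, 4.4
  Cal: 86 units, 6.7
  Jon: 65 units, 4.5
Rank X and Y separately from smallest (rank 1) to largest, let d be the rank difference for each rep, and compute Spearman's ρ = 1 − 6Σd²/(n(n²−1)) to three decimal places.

Ranks of variable 1: 4, 6, 3, 1, 2, 7, 5
Ranks of variable 2: 5, 7, 1, 4, 2, 6, 3
d = r₁ − r₂: -1, -1, 2, -3, 0, 1, 2
d²: 1, 1, 4, 9, 0, 1, 4; Σd² = 20
ρ = 1 − 6·20/(7·48) = 1 − 120/336 = 0.643

0.643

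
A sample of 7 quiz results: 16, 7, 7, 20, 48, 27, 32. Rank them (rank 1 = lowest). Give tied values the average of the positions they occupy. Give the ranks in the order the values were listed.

Sorted (ascending): 7, 7, 16, 20, 27, 32, 48
The 2 values of 7 occupy positions 1–2 → average rank (1+2)/2 = 1.5.

3, 1.5, 1.5, 4, 7, 5, 6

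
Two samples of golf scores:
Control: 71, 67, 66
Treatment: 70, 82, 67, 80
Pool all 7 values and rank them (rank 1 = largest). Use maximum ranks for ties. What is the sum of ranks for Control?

16

Sorted (descending): 82, 80, 71, 70, 67, 67, 66
The 2 values of 67 occupy positions 5–6 → each gets rank 6.
Control values → pooled ranks: 71→3, 67→6, 66→7
Rank sum = 3 + 6 + 7 = 16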